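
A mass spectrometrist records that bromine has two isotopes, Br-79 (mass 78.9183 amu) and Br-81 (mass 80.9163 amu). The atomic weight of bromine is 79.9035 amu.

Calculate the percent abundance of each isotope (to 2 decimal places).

Writing the weighted mean with unknown fraction x of Br-79:
78.9183·x + 80.9163·(1 − x) = 79.9035
(78.9183 − 80.9163)·x = 79.9035 − 80.9163
x = -1.0128 / -1.9980 = 0.50691 → 50.69% Br-79, 49.31% Br-81.

Br-79: 50.69%, Br-81: 49.31%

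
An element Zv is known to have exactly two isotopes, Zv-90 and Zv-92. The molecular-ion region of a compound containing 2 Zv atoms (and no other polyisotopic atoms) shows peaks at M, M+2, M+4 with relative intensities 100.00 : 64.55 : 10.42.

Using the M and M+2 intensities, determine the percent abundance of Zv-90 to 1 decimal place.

75.6%

If p is the fraction of Zv that is Zv-90, then I(M+2)/I(M) = [C(2,1)·p^1·(1−p)] / p^2 = 2·(1−p)/p = 64.55/100.00 = 0.6455
(1−p)/p = 0.6455/2 = 0.3227  ⇒  p = 1/(1 + 0.3227) = 0.7560
Zv-90: 75.6%, Zv-92: 24.4%.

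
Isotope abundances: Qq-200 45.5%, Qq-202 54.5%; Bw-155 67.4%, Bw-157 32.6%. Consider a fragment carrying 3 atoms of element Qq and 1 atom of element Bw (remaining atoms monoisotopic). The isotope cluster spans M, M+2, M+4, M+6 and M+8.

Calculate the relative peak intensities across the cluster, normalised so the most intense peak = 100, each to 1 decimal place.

Element Qq pattern (n=3): 0.09419638 : 0.33848587 : 0.40543912 : 0.16187862
Element Bw pattern (n=1): 0.6740 : 0.3260
Convolve the two distributions (both contribute in 2-u steps):
  M: 0.09419638×0.6740 = 0.063488
  M+2: 0.09419638×0.3260 + 0.33848587×0.6740 = 0.258847
  M+4: 0.33848587×0.3260 + 0.40543912×0.6740 = 0.383612
  M+6: 0.40543912×0.3260 + 0.16187862×0.6740 = 0.241279
  M+8: 0.16187862×0.3260 = 0.052772
Scale to base peak (0.383612) = 100: 16.6 : 67.5 : 100.0 : 62.9 : 13.8

16.6 : 67.5 : 100.0 : 62.9 : 13.8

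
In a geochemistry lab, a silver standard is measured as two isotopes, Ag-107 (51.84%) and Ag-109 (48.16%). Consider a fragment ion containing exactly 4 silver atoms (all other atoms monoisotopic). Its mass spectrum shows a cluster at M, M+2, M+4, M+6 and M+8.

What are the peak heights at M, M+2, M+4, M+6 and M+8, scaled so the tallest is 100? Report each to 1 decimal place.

19.3 : 71.8 : 100.0 : 61.9 : 14.4

Expanding (0.5184 + 0.4816)^4:
P(M) = 0.5184^4 = 0.072220
P(M+2) = 4 × 0.5184^3 × 0.4816^1 = 0.268375
P(M+4) = 6 × 0.5184^2 × 0.4816^2 = 0.373985
P(M+6) = 4 × 0.5184^1 × 0.4816^3 = 0.231624
P(M+8) = 0.4816^4 = 0.053795
The M+4 peak is largest (0.373985); scaling to 100 gives 19.3 : 71.8 : 100.0 : 61.9 : 14.4.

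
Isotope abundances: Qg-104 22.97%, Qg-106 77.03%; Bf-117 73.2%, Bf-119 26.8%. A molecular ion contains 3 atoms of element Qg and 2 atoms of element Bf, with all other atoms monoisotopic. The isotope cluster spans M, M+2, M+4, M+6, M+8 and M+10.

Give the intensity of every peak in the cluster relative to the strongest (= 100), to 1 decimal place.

1.6 : 16.9 : 64.7 : 100.0 : 50.4 : 7.9

Element Qg pattern (n=3): 0.01211945 : 0.12192791 : 0.40888582 : 0.45706682
Element Bf pattern (n=2): 0.535824 : 0.392352 : 0.071824
Convolve the two distributions (both contribute in 2-u steps):
  M: 0.01211945×0.535824 = 0.006494
  M+2: 0.01211945×0.392352 + 0.12192791×0.535824 = 0.070087
  M+4: 0.01211945×0.071824 + 0.12192791×0.392352 + 0.40888582×0.535824 = 0.267800
  M+6: 0.12192791×0.071824 + 0.40888582×0.392352 + 0.45706682×0.535824 = 0.414092
  M+8: 0.40888582×0.071824 + 0.45706682×0.392352 = 0.208699
  M+10: 0.45706682×0.071824 = 0.032828
Scale to base peak (0.414092) = 100: 1.6 : 16.9 : 64.7 : 100.0 : 50.4 : 7.9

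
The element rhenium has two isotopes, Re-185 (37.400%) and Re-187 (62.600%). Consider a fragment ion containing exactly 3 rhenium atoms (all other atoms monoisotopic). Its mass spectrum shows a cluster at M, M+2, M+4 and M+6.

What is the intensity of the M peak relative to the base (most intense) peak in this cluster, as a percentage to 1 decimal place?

11.9%

Term probabilities: M 0.0523, M+2 0.2627, M+4 0.4397, M+6 0.2453. Base peak = M+4.
P(M+4) = C(3,2) × 0.37400^1 × 0.62600^2 = 3 × 0.3740 × 0.391876 = 0.439685 (base)
P(M) = C(3,0) × 0.37400^3 × 0.62600^0 = 1 × 0.05231362 × 1.0000 = 0.052314
Relative intensity = 0.052314 / 0.439685 × 100 = 11.9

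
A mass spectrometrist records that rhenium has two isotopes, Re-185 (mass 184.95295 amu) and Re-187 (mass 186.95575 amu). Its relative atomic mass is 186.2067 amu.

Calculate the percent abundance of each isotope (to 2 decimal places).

Re-185: 37.40%, Re-187: 62.60%

With x = fraction of Re-185 (so Re-187 is 1 − x):
184.95295·x + 186.95575·(1 − x) = 186.2067
(184.95295 − 186.95575)·x = 186.2067 − 186.95575
x = -0.74905 / -2.00280 = 0.37400 → 37.40% Re-185, 62.60% Re-187.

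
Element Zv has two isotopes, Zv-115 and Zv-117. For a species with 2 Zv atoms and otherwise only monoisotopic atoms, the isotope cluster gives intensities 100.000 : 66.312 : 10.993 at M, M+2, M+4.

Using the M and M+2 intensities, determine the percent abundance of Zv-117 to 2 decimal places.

24.90%

Write p for the Zv-115 fraction. I(M+2)/I(M) = [C(2,1)·p^1·(1−p)] / p^2 = 2·(1−p)/p = 66.312/100.000 = 0.6631
(1−p)/p = 0.6631/2 = 0.3316  ⇒  p = 1/(1 + 0.3316) = 0.7510
Zv-115: 75.10%, Zv-117: 24.90%.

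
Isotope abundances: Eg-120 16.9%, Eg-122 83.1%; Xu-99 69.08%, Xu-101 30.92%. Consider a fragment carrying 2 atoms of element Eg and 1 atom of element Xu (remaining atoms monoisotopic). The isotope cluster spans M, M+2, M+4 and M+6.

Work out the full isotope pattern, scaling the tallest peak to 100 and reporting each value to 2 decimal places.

Element Eg pattern (n=2): 0.028561 : 0.280878 : 0.690561
Element Xu pattern (n=1): 0.6908 : 0.3092
Convolve the two distributions (both contribute in 2-u steps):
  M: 0.028561×0.6908 = 0.019730
  M+2: 0.028561×0.3092 + 0.280878×0.6908 = 0.202862
  M+4: 0.280878×0.3092 + 0.690561×0.6908 = 0.563887
  M+6: 0.690561×0.3092 = 0.213521
Scale to base peak (0.563887) = 100: 3.50 : 35.98 : 100.00 : 37.87

3.50 : 35.98 : 100.00 : 37.87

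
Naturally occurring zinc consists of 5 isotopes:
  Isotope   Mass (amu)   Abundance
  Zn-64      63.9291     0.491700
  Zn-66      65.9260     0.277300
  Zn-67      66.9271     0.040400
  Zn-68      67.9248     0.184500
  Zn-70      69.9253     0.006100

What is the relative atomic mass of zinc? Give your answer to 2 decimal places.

65.38 amu

Average mass = Σ (abundance × isotope mass) = 0.491700 × 63.9291 + 0.277300 × 65.9260 + 0.040400 × 66.9271 + 0.184500 × 67.9248 + 0.006100 × 69.9253
= 31.43394 + 18.28128 + 2.70385 + 12.53213 + 0.42654 = 65.37774 amu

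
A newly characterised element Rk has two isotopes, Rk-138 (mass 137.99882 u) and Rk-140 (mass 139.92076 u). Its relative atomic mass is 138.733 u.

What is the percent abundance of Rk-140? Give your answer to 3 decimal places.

With x = fraction of Rk-138 (so Rk-140 is 1 − x):
137.99882·x + 139.92076·(1 − x) = 138.733
(137.99882 − 139.92076)·x = 138.733 − 139.92076
x = -1.18776 / -1.92194 = 0.61800 → 61.800% Rk-138, 38.200% Rk-140.

38.200%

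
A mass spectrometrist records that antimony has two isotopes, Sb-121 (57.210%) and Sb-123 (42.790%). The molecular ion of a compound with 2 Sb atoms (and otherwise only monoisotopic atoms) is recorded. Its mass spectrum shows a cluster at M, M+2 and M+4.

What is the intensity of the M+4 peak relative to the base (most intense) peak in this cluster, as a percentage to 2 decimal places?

Binomial terms of (0.57210 + 0.42790)^2: M 0.3273, M+2 0.4896, M+4 0.1831 → M+2 is the base peak.
P(M+2) = C(2,1) × 0.57210^1 × 0.42790^1 = 2 × 0.5721 × 0.4279 = 0.489603 (base)
P(M+4) = C(2,2) × 0.57210^0 × 0.42790^2 = 1 × 1.0000 × 0.18309841 = 0.183098
Relative intensity = 0.183098 / 0.489603 × 100 = 37.40

37.40%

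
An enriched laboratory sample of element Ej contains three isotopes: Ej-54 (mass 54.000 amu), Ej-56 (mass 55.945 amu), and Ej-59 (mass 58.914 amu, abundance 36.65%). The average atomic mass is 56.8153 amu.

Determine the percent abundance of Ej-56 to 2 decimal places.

52.15%

The remaining 63.35% is split between Ej-54 (fraction x) and Ej-56 (fraction 0.6335 − x).
Substituting: 54.000x + 55.945(0.6335 − x) = 35.223319
(54.000 − 55.945)x = -0.2178385  ⇒  x = 0.11200, y = 0.52150
Ej-54: 11.20%, Ej-56: 52.15%.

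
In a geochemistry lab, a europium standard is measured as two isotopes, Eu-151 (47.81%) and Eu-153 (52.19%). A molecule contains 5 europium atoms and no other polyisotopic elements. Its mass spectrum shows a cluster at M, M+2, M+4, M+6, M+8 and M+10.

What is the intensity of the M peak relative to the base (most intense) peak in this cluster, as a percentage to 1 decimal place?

(0.4781 + 0.5219)^5 gives M 0.0250, M+2 0.1363, M+4 0.2977, M+6 0.3249, M+8 0.1774, M+10 0.0387; the largest is M+6.
P(M+6) = C(5,3) × 0.4781^2 × 0.5219^3 = 10 × 0.22857961 × 0.14215492 = 0.324937 (base)
P(M) = C(5,0) × 0.4781^5 × 0.5219^0 = 1 × 0.02498007 × 1.0000 = 0.024980
Relative intensity = 0.024980 / 0.324937 × 100 = 7.7

7.7%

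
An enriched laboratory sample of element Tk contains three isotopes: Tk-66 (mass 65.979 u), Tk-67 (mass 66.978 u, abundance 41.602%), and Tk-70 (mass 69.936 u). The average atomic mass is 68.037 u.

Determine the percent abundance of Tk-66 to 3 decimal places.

16.892%

Let x and y be the fractions of Tk-66 and Tk-70. Then x + y = 1 − 0.41602 = 0.58398 and 65.979x + 69.936y = 68.037 − 0.41602×66.978 = 40.17281244.
Substituting: 65.979x + 69.936(0.58398 − x) = 40.17281244
(65.979 − 69.936)x = -0.66841284  ⇒  x = 0.16892, y = 0.41506
Tk-66: 16.892%, Tk-70: 41.506%.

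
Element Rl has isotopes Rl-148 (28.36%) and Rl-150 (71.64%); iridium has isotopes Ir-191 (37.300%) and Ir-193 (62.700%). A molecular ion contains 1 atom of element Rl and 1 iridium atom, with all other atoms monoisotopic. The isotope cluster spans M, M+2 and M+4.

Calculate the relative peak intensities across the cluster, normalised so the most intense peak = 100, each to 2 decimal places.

23.55 : 99.08 : 100.00

Element Rl pattern (n=1): 0.2836 : 0.7164
Iridium pattern (n=1): 0.3730 : 0.6270
Convolve the two distributions (both contribute in 2-u steps):
  M: 0.2836×0.3730 = 0.105783
  M+2: 0.2836×0.6270 + 0.7164×0.3730 = 0.445034
  M+4: 0.7164×0.6270 = 0.449183
Scale to base peak (0.449183) = 100: 23.55 : 99.08 : 100.00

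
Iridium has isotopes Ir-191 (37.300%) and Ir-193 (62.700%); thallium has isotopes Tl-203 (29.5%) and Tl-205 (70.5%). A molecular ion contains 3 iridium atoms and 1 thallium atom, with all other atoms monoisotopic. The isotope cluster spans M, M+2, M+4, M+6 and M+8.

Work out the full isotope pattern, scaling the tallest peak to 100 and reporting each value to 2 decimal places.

Iridium pattern (n=3): 0.05189512 : 0.26170165 : 0.43991135 : 0.24649188
Thallium pattern (n=1): 0.2950 : 0.7050
Convolve the two distributions (both contribute in 2-u steps):
  M: 0.05189512×0.2950 = 0.015309
  M+2: 0.05189512×0.7050 + 0.26170165×0.2950 = 0.113788
  M+4: 0.26170165×0.7050 + 0.43991135×0.2950 = 0.314274
  M+6: 0.43991135×0.7050 + 0.24649188×0.2950 = 0.382853
  M+8: 0.24649188×0.7050 = 0.173777
Scale to base peak (0.382853) = 100: 4.00 : 29.72 : 82.09 : 100.00 : 45.39

4.00 : 29.72 : 82.09 : 100.00 : 45.39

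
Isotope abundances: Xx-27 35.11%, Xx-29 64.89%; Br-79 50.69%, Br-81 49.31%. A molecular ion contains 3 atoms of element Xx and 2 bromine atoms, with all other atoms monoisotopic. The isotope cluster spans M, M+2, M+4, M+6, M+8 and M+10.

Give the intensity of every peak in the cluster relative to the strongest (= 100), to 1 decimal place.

Element Xx pattern (n=3): 0.04328052 : 0.23997206 : 0.44351431 : 0.27323311
Bromine pattern (n=2): 0.25694761 : 0.49990478 : 0.24314761
Convolve the two distributions (both contribute in 2-u steps):
  M: 0.04328052×0.25694761 = 0.011121
  M+2: 0.04328052×0.49990478 + 0.23997206×0.25694761 = 0.083296
  M+4: 0.04328052×0.24314761 + 0.23997206×0.49990478 + 0.44351431×0.25694761 = 0.244447
  M+6: 0.23997206×0.24314761 + 0.44351431×0.49990478 + 0.27323311×0.25694761 = 0.350270
  M+8: 0.44351431×0.24314761 + 0.27323311×0.49990478 = 0.244430
  M+10: 0.27323311×0.24314761 = 0.066436
Scale to base peak (0.350270) = 100: 3.2 : 23.8 : 69.8 : 100.0 : 69.8 : 19.0

3.2 : 23.8 : 69.8 : 100.0 : 69.8 : 19.0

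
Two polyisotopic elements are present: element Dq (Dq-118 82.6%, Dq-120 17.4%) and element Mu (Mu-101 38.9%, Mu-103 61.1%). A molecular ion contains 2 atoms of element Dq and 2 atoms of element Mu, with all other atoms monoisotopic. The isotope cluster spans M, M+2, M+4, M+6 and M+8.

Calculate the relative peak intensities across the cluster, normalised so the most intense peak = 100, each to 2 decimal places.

Element Dq pattern (n=2): 0.682276 : 0.287448 : 0.030276
Element Mu pattern (n=2): 0.151321 : 0.475358 : 0.373321
Convolve the two distributions (both contribute in 2-u steps):
  M: 0.682276×0.151321 = 0.103243
  M+2: 0.682276×0.475358 + 0.287448×0.151321 = 0.367822
  M+4: 0.682276×0.373321 + 0.287448×0.475358 + 0.030276×0.151321 = 0.395930
  M+6: 0.287448×0.373321 + 0.030276×0.475358 = 0.121702
  M+8: 0.030276×0.373321 = 0.011303
Scale to base peak (0.395930) = 100: 26.08 : 92.90 : 100.00 : 30.74 : 2.85

26.08 : 92.90 : 100.00 : 30.74 : 2.85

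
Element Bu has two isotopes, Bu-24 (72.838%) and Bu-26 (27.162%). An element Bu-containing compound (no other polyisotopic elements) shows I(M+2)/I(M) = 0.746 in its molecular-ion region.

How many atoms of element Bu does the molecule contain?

2

With n Bu atoms, P(M+2)/P(M) = C(n,1)·p^(n−1)q / p^n = n·q/p = n · 0.27162/0.72838.
n = 0.746 × 0.72838/0.27162 = 2.00 ≈ 2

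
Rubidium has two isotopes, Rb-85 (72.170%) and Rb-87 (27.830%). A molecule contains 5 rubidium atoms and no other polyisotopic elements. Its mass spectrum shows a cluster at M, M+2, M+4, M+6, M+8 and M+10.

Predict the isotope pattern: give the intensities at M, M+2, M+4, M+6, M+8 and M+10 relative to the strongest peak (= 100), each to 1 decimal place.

51.9 : 100.0 : 77.1 : 29.7 : 5.7 : 0.4

Expanding (0.72170 + 0.27830)^5:
P(M) = 0.72170^5 = 0.195787
P(M+2) = 5 × 0.72170^4 × 0.27830^1 = 0.377494
P(M+4) = 10 × 0.72170^3 × 0.27830^2 = 0.291136
P(M+6) = 10 × 0.72170^2 × 0.27830^3 = 0.112267
P(M+8) = 5 × 0.72170^1 × 0.27830^4 = 0.021646
P(M+10) = 0.27830^5 = 0.001669
The M+2 peak is largest (0.377494); scaling to 100 gives 51.9 : 100.0 : 77.1 : 29.7 : 5.7 : 0.4.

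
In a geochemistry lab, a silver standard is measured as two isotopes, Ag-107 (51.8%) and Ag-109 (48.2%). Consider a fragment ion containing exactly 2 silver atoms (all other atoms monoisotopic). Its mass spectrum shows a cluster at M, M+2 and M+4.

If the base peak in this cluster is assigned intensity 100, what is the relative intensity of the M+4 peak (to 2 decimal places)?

Binomial terms of (0.518 + 0.482)^2: M 0.2683, M+2 0.4994, M+4 0.2323 → M+2 is the base peak.
P(M+2) = C(2,1) × 0.518^1 × 0.482^1 = 2 × 0.5180 × 0.4820 = 0.499352 (base)
P(M+4) = C(2,2) × 0.518^0 × 0.482^2 = 1 × 1.0000 × 0.232324 = 0.232324
Relative intensity = 0.232324 / 0.499352 × 100 = 46.53

46.53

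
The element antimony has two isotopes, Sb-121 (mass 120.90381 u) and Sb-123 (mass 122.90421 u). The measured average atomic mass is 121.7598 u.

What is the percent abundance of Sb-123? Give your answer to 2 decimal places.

42.79%

Let x be the fractional abundance of Sb-121; then Sb-123 has abundance 1 − x.
120.90381·x + 122.90421·(1 − x) = 121.7598
(120.90381 − 122.90421)·x = 121.7598 − 122.90421
x = -1.14441 / -2.00040 = 0.57209 → 57.21% Sb-121, 42.79% Sb-123.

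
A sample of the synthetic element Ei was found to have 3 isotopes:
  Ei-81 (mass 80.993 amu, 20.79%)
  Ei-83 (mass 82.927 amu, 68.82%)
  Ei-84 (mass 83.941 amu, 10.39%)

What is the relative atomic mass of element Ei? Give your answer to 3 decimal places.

82.630 amu

Weight each isotope mass by its fractional abundance: 0.2079 × 80.993 + 0.6882 × 82.927 + 0.1039 × 83.941
= 16.8384 + 57.0704 + 8.7215 = 82.6303 amu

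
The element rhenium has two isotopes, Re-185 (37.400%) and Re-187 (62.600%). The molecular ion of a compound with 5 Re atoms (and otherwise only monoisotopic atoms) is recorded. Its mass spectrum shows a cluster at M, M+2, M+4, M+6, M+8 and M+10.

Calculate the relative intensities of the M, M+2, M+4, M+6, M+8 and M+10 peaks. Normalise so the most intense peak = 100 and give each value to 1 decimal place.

Expanding (0.37400 + 0.62600)^5:
P(M) = 0.37400^5 = 0.007317
P(M+2) = 5 × 0.37400^4 × 0.62600^1 = 0.061239
P(M+4) = 10 × 0.37400^3 × 0.62600^2 = 0.205005
P(M+6) = 10 × 0.37400^2 × 0.62600^3 = 0.343136
P(M+8) = 5 × 0.37400^1 × 0.62600^4 = 0.287170
P(M+10) = 0.62600^5 = 0.096133
The M+6 peak is largest (0.343136); scaling to 100 gives 2.1 : 17.8 : 59.7 : 100.0 : 83.7 : 28.0.

2.1 : 17.8 : 59.7 : 100.0 : 83.7 : 28.0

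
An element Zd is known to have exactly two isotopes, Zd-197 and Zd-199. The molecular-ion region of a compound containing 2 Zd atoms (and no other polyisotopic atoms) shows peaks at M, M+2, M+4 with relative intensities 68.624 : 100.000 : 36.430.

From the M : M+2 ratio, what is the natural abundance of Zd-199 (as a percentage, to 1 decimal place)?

42.1%

Write p for the Zd-197 fraction. I(M+2)/I(M) = [C(2,1)·p^1·(1−p)] / p^2 = 2·(1−p)/p = 100.000/68.624 = 1.4572
(1−p)/p = 1.4572/2 = 0.7286  ⇒  p = 1/(1 + 0.7286) = 0.5785
Zd-197: 57.9%, Zd-199: 42.1%.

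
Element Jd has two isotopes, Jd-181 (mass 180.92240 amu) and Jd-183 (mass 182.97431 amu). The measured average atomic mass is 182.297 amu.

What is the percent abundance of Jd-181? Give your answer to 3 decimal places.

Let x be the fractional abundance of Jd-181; then Jd-183 has abundance 1 − x.
180.92240·x + 182.97431·(1 − x) = 182.297
(180.92240 − 182.97431)·x = 182.297 − 182.97431
x = -0.67731 / -2.05191 = 0.33009 → 33.009% Jd-181, 66.991% Jd-183.

33.009%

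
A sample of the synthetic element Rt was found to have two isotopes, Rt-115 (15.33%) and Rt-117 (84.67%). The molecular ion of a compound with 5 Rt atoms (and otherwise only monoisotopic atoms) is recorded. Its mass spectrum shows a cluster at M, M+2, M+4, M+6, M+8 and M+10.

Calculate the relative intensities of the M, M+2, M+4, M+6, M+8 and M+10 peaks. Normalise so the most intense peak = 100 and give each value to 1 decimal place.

0.0 : 0.5 : 5.9 : 32.8 : 90.5 : 100.0

Expanding (0.1533 + 0.8467)^5:
P(M) = 0.1533^5 = 0.000085
P(M+2) = 5 × 0.1533^4 × 0.8467^1 = 0.002338
P(M+4) = 10 × 0.1533^3 × 0.8467^2 = 0.025828
P(M+6) = 10 × 0.1533^2 × 0.8467^3 = 0.142650
P(M+8) = 5 × 0.1533^1 × 0.8467^4 = 0.393940
P(M+10) = 0.8467^5 = 0.435159
The M+10 peak is largest (0.435159); scaling to 100 gives 0.0 : 0.5 : 5.9 : 32.8 : 90.5 : 100.0.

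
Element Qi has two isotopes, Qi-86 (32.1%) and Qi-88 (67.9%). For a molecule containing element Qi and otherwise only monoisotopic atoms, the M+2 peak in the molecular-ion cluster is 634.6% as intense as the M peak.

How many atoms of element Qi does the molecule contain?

3

The M+2/M ratio from n Qi atoms is n · q/p = n · 0.679/0.321.
n = 6.346 × 0.321/0.679 = 3.00 ≈ 3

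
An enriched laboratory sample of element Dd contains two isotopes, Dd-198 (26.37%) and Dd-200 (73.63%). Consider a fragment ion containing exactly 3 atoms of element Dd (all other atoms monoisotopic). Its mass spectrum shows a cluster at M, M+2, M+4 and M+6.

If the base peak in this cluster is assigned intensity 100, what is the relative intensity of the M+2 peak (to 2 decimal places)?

35.81

(0.2637 + 0.7363)^3 gives M 0.0183, M+2 0.1536, M+4 0.4289, M+6 0.3992; the largest is M+4.
P(M+4) = C(3,2) × 0.2637^1 × 0.7363^2 = 3 × 0.2637 × 0.54213769 = 0.428885 (base)
P(M+2) = C(3,1) × 0.2637^2 × 0.7363^1 = 3 × 0.06953769 × 0.7363 = 0.153602
Relative intensity = 0.153602 / 0.428885 × 100 = 35.81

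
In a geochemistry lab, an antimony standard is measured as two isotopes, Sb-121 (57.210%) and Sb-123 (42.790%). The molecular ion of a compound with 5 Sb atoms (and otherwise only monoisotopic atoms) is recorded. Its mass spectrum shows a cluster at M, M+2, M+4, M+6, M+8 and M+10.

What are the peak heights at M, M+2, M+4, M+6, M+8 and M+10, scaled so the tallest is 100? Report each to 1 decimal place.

17.9 : 66.8 : 100.0 : 74.8 : 28.0 : 4.2

Expanding (0.57210 + 0.42790)^5:
P(M) = 0.57210^5 = 0.061286
P(M+2) = 5 × 0.57210^4 × 0.42790^1 = 0.229192
P(M+4) = 10 × 0.57210^3 × 0.42790^2 = 0.342847
P(M+6) = 10 × 0.57210^2 × 0.42790^3 = 0.256431
P(M+8) = 5 × 0.57210^1 × 0.42790^4 = 0.095898
P(M+10) = 0.42790^5 = 0.014345
The M+4 peak is largest (0.342847); scaling to 100 gives 17.9 : 66.8 : 100.0 : 74.8 : 28.0 : 4.2.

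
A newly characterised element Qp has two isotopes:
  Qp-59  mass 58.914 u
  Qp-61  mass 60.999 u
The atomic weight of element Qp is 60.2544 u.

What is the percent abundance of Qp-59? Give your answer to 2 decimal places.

Let x be the fractional abundance of Qp-59; then Qp-61 has abundance 1 − x.
58.914·x + 60.999·(1 − x) = 60.2544
(58.914 − 60.999)·x = 60.2544 − 60.999
x = -0.7446 / -2.085 = 0.35712 → 35.71% Qp-59, 64.29% Qp-61.

35.71%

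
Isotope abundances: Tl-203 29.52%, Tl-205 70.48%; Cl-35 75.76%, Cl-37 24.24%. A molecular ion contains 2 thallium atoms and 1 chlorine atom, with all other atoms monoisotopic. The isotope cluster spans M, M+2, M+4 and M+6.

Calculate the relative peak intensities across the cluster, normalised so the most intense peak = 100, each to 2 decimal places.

Thallium pattern (n=2): 0.08714304 : 0.41611392 : 0.49674304
Chlorine pattern (n=1): 0.7576 : 0.2424
Convolve the two distributions (both contribute in 2-u steps):
  M: 0.08714304×0.7576 = 0.066020
  M+2: 0.08714304×0.2424 + 0.41611392×0.7576 = 0.336371
  M+4: 0.41611392×0.2424 + 0.49674304×0.7576 = 0.477199
  M+6: 0.49674304×0.2424 = 0.120411
Scale to base peak (0.477199) = 100: 13.83 : 70.49 : 100.00 : 25.23

13.83 : 70.49 : 100.00 : 25.23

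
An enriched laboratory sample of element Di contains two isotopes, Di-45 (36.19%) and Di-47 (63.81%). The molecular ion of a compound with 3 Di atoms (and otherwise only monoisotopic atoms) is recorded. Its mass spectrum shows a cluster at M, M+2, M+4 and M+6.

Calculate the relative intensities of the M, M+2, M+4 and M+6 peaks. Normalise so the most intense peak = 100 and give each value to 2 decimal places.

10.72 : 56.72 : 100.00 : 58.77

Expanding (0.3619 + 0.6381)^3:
P(M) = 0.3619^3 = 0.047399
P(M+2) = 3 × 0.3619^2 × 0.6381^1 = 0.250719
P(M+4) = 3 × 0.3619^1 × 0.6381^2 = 0.442066
P(M+6) = 0.6381^3 = 0.259816
The M+4 peak is largest (0.442066); scaling to 100 gives 10.72 : 56.72 : 100.00 : 58.77.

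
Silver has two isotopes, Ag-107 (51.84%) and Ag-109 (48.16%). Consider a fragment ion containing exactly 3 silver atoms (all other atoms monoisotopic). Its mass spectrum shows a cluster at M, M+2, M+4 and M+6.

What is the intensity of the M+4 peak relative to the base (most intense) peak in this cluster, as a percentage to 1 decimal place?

92.9%

(0.5184 + 0.4816)^3 gives M 0.1393, M+2 0.3883, M+4 0.3607, M+6 0.1117; the largest is M+2.
P(M+2) = C(3,1) × 0.5184^2 × 0.4816^1 = 3 × 0.26873856 × 0.4816 = 0.388273 (base)
P(M+4) = C(3,2) × 0.5184^1 × 0.4816^2 = 3 × 0.5184 × 0.23193856 = 0.360711
Relative intensity = 0.360711 / 0.388273 × 100 = 92.9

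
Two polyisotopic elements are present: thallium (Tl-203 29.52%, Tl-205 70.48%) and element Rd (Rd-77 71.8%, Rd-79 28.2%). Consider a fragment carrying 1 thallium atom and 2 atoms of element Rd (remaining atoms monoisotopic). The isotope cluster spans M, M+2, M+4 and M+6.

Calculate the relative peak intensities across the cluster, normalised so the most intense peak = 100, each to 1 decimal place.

31.5 : 100.0 : 64.0 : 11.6

Thallium pattern (n=1): 0.2952 : 0.7048
Element Rd pattern (n=2): 0.515524 : 0.404952 : 0.079524
Convolve the two distributions (both contribute in 2-u steps):
  M: 0.2952×0.515524 = 0.152183
  M+2: 0.2952×0.404952 + 0.7048×0.515524 = 0.482883
  M+4: 0.2952×0.079524 + 0.7048×0.404952 = 0.308886
  M+6: 0.7048×0.079524 = 0.056049
Scale to base peak (0.482883) = 100: 31.5 : 100.0 : 64.0 : 11.6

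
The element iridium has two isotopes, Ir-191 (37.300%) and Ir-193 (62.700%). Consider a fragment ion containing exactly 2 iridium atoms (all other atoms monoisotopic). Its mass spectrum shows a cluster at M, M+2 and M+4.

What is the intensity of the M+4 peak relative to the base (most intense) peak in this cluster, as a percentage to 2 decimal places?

84.05%

(0.37300 + 0.62700)^2 gives M 0.1391, M+2 0.4677, M+4 0.3931; the largest is M+2.
P(M+2) = C(2,1) × 0.37300^1 × 0.62700^1 = 2 × 0.3730 × 0.6270 = 0.467742 (base)
P(M+4) = C(2,2) × 0.37300^0 × 0.62700^2 = 1 × 1.0000 × 0.393129 = 0.393129
Relative intensity = 0.393129 / 0.467742 × 100 = 84.05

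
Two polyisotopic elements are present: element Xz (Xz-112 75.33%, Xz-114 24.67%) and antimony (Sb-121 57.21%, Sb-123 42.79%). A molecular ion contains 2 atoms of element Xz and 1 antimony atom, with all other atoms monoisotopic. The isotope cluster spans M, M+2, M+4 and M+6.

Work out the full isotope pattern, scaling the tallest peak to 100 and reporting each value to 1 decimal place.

Element Xz pattern (n=2): 0.56746089 : 0.37167822 : 0.06086089
Antimony pattern (n=1): 0.5721 : 0.4279
Convolve the two distributions (both contribute in 2-u steps):
  M: 0.56746089×0.5721 = 0.324644
  M+2: 0.56746089×0.4279 + 0.37167822×0.5721 = 0.455454
  M+4: 0.37167822×0.4279 + 0.06086089×0.5721 = 0.193860
  M+6: 0.06086089×0.4279 = 0.026042
Scale to base peak (0.455454) = 100: 71.3 : 100.0 : 42.6 : 5.7

71.3 : 100.0 : 42.6 : 5.7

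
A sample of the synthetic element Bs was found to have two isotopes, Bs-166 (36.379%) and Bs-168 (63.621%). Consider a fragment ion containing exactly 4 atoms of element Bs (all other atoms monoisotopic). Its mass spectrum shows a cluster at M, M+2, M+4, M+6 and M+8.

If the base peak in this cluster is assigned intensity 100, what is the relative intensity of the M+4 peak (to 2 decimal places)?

(0.36379 + 0.63621)^4 gives M 0.0175, M+2 0.1225, M+4 0.3214, M+6 0.3747, M+8 0.1638; the largest is M+6.
P(M+6) = C(4,3) × 0.36379^1 × 0.63621^3 = 4 × 0.36379 × 0.25751437 = 0.374725 (base)
P(M+4) = C(4,2) × 0.36379^2 × 0.63621^2 = 6 × 0.13234316 × 0.40476316 = 0.321406
Relative intensity = 0.321406 / 0.374725 × 100 = 85.77

85.77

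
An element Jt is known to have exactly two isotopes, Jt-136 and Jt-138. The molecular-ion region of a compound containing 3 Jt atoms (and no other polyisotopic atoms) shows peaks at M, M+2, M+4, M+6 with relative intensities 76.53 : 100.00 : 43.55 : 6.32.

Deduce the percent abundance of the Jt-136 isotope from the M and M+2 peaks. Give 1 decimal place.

69.7%

If p is the fraction of Jt that is Jt-136, then I(M+2)/I(M) = [C(3,1)·p^2·(1−p)] / p^3 = 3·(1−p)/p = 100.00/76.53 = 1.3067
(1−p)/p = 1.3067/3 = 0.4356  ⇒  p = 1/(1 + 0.4356) = 0.6966
Jt-136: 69.7%, Jt-138: 30.3%.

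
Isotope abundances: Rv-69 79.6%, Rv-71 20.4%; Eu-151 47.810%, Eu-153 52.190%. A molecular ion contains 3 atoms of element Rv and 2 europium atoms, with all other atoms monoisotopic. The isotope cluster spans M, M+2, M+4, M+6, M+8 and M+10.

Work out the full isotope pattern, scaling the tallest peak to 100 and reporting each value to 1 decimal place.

32.6 : 96.2 : 100.0 : 44.4 : 8.9 : 0.7

Element Rv pattern (n=3): 0.50435834 : 0.38777299 : 0.09937901 : 0.00848966
Europium pattern (n=2): 0.22857961 : 0.49904078 : 0.27237961
Convolve the two distributions (both contribute in 2-u steps):
  M: 0.50435834×0.22857961 = 0.115286
  M+2: 0.50435834×0.49904078 + 0.38777299×0.22857961 = 0.340332
  M+4: 0.50435834×0.27237961 + 0.38777299×0.49904078 + 0.09937901×0.22857961 = 0.353607
  M+6: 0.38777299×0.27237961 + 0.09937901×0.49904078 + 0.00848966×0.22857961 = 0.157156
  M+8: 0.09937901×0.27237961 + 0.00848966×0.49904078 = 0.031306
  M+10: 0.00848966×0.27237961 = 0.002312
Scale to base peak (0.353607) = 100: 32.6 : 96.2 : 100.0 : 44.4 : 8.9 : 0.7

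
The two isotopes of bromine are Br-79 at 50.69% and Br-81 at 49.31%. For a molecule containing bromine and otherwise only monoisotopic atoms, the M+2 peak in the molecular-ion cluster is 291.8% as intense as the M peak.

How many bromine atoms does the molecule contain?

For n independent Br atoms, I(M+2)/I(M) = n · (abundance Br-81) / (abundance Br-79) = n · 0.4931/0.5069.
n = 2.918 × 0.5069/0.4931 = 3.00 ≈ 3

3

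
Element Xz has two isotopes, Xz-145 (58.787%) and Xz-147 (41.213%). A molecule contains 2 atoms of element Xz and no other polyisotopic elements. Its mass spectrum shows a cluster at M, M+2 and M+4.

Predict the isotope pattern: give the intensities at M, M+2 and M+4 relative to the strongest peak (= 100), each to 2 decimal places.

The 2 Xz atoms are independent, so intensities follow the terms of (0.58787 + 0.41213)^2.
P(M) = 0.58787^2 = 0.345591
P(M+2) = 2 × 0.58787^1 × 0.41213^1 = 0.484558
P(M+4) = 0.41213^2 = 0.169851
The M+2 peak is largest (0.484558); scaling to 100 gives 71.32 : 100.00 : 35.05.

71.32 : 100.00 : 35.05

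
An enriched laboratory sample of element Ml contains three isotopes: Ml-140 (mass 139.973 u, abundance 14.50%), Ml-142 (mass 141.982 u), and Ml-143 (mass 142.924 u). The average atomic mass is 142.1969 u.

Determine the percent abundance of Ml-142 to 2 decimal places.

Let x and y be the fractions of Ml-142 and Ml-143. Then x + y = 1 − 0.1450 = 0.8550 and 141.982x + 142.924y = 142.1969 − 0.1450×139.973 = 121.900815.
Substituting: 141.982x + 142.924(0.8550 − x) = 121.900815
(141.982 − 142.924)x = -0.299205  ⇒  x = 0.31763, y = 0.53737
Ml-142: 31.76%, Ml-143: 53.74%.

31.76%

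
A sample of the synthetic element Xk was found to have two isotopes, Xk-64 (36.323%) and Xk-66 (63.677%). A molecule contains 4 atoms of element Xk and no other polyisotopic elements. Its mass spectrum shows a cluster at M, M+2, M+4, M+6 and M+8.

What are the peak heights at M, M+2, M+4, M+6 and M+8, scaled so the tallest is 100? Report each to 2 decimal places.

4.64 : 32.54 : 85.56 : 100.00 : 43.83

The 4 Xk atoms are independent, so intensities follow the terms of (0.36323 + 0.63677)^4.
P(M) = 0.36323^4 = 0.017407
P(M+2) = 4 × 0.36323^3 × 0.63677^1 = 0.122064
P(M+4) = 6 × 0.36323^2 × 0.63677^2 = 0.320981
P(M+6) = 4 × 0.36323^1 × 0.63677^3 = 0.375137
P(M+8) = 0.63677^4 = 0.164411
The M+6 peak is largest (0.375137); scaling to 100 gives 4.64 : 32.54 : 85.56 : 100.00 : 43.83.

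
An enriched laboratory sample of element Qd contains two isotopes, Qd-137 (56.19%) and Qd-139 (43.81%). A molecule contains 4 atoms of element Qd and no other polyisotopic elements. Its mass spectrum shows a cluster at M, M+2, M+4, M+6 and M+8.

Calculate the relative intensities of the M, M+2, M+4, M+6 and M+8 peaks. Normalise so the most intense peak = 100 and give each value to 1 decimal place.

Expanding (0.5619 + 0.4381)^4:
P(M) = 0.5619^4 = 0.099686
P(M+2) = 4 × 0.5619^3 × 0.4381^1 = 0.310893
P(M+4) = 6 × 0.5619^2 × 0.4381^2 = 0.363593
P(M+6) = 4 × 0.5619^1 × 0.4381^3 = 0.188990
P(M+8) = 0.4381^4 = 0.036838
The M+4 peak is largest (0.363593); scaling to 100 gives 27.4 : 85.5 : 100.0 : 52.0 : 10.1.

27.4 : 85.5 : 100.0 : 52.0 : 10.1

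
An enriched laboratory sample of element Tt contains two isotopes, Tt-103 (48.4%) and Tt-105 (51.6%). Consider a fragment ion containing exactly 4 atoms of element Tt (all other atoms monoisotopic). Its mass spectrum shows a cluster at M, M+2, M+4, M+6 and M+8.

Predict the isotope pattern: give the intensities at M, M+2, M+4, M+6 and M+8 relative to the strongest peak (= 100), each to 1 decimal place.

Each Tt atom is independently Tt-103 (p = 0.484) or Tt-105 (q = 0.516); the cluster is the binomial expansion (p + q)^4.
P(M) = 0.484^4 = 0.054876
P(M+2) = 4 × 0.484^3 × 0.516^1 = 0.234016
P(M+4) = 6 × 0.484^2 × 0.516^2 = 0.374232
P(M+6) = 4 × 0.484^1 × 0.516^3 = 0.265983
P(M+8) = 0.516^4 = 0.070892
The M+4 peak is largest (0.374232); scaling to 100 gives 14.7 : 62.5 : 100.0 : 71.1 : 18.9.

14.7 : 62.5 : 100.0 : 71.1 : 18.9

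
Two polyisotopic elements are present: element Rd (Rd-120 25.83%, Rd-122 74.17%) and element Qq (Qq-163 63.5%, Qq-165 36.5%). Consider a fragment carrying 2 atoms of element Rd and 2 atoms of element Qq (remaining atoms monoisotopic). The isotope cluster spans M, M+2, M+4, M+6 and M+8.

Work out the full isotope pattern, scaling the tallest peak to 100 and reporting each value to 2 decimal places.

Element Rd pattern (n=2): 0.06671889 : 0.38316222 : 0.55011889
Element Qq pattern (n=2): 0.403225 : 0.46355 : 0.133225
Convolve the two distributions (both contribute in 2-u steps):
  M: 0.06671889×0.403225 = 0.026903
  M+2: 0.06671889×0.46355 + 0.38316222×0.403225 = 0.185428
  M+4: 0.06671889×0.133225 + 0.38316222×0.46355 + 0.55011889×0.403225 = 0.408325
  M+6: 0.38316222×0.133225 + 0.55011889×0.46355 = 0.306054
  M+8: 0.55011889×0.133225 = 0.073290
Scale to base peak (0.408325) = 100: 6.59 : 45.41 : 100.00 : 74.95 : 17.95

6.59 : 45.41 : 100.00 : 74.95 : 17.95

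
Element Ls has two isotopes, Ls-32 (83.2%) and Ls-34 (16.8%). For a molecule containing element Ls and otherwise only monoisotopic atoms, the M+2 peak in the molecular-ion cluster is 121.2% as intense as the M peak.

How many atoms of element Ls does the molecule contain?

6

The M+2/M ratio from n Ls atoms is n · q/p = n · 0.168/0.832.
n = 1.212 × 0.832/0.168 = 6.00 ≈ 6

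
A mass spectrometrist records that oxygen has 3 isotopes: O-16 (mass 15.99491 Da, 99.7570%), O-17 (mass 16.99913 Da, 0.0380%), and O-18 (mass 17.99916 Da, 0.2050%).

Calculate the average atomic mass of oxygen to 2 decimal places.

Average mass = Σ (abundance × isotope mass) = 0.997570 × 15.99491 + 0.000380 × 16.99913 + 0.002050 × 17.99916
= 15.956042 + 0.006460 + 0.036898 = 15.999400 Da

16.00 Da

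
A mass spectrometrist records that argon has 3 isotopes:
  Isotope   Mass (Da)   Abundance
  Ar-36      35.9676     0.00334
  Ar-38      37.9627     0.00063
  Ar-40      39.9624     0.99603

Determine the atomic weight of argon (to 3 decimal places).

Weight each isotope mass by its fractional abundance: 0.00334 × 35.9676 + 0.00063 × 37.9627 + 0.99603 × 39.9624
= 0.12013 + 0.02392 + 39.80375 = 39.94780 Da

39.948 Da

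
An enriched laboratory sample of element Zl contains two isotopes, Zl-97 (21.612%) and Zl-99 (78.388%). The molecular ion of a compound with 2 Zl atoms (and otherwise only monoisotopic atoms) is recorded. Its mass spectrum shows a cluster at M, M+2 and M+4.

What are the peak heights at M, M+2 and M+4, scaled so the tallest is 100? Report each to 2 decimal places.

Each Zl atom is independently Zl-97 (p = 0.21612) or Zl-99 (q = 0.78388); the cluster is the binomial expansion (p + q)^2.
P(M) = 0.21612^2 = 0.046708
P(M+2) = 2 × 0.21612^1 × 0.78388^1 = 0.338824
P(M+4) = 0.78388^2 = 0.614468
The M+4 peak is largest (0.614468); scaling to 100 gives 7.60 : 55.14 : 100.00.

7.60 : 55.14 : 100.00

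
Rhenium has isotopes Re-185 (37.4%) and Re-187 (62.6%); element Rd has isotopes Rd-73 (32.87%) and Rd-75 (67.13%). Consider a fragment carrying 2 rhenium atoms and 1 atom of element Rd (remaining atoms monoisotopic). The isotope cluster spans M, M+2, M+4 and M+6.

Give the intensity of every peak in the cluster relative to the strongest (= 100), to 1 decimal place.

10.4 : 55.9 : 100.0 : 59.4

Rhenium pattern (n=2): 0.139876 : 0.468248 : 0.391876
Element Rd pattern (n=1): 0.3287 : 0.6713
Convolve the two distributions (both contribute in 2-u steps):
  M: 0.139876×0.3287 = 0.045977
  M+2: 0.139876×0.6713 + 0.468248×0.3287 = 0.247812
  M+4: 0.468248×0.6713 + 0.391876×0.3287 = 0.443145
  M+6: 0.391876×0.6713 = 0.263066
Scale to base peak (0.443145) = 100: 10.4 : 55.9 : 100.0 : 59.4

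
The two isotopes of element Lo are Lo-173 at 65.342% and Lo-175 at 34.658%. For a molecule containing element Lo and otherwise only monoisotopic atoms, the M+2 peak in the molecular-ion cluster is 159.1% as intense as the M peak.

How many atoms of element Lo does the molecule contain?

3

With n Lo atoms, P(M+2)/P(M) = C(n,1)·p^(n−1)q / p^n = n·q/p = n · 0.34658/0.65342.
n = 1.591 × 0.65342/0.34658 = 3.00 ≈ 3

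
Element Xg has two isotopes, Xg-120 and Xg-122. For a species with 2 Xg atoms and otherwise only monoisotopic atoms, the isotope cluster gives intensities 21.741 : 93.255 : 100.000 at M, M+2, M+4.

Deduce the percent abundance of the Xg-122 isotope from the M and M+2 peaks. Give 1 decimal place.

Write p for the Xg-120 fraction. I(M+2)/I(M) = [C(2,1)·p^1·(1−p)] / p^2 = 2·(1−p)/p = 93.255/21.741 = 4.2894
(1−p)/p = 4.2894/2 = 2.1447  ⇒  p = 1/(1 + 2.1447) = 0.3180
Xg-120: 31.8%, Xg-122: 68.2%.

68.2%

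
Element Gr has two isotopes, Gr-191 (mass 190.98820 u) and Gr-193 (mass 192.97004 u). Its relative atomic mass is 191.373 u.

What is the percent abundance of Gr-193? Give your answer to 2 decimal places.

Writing the weighted mean with unknown fraction x of Gr-191:
190.98820·x + 192.97004·(1 − x) = 191.373
(190.98820 − 192.97004)·x = 191.373 − 192.97004
x = -1.59704 / -1.98184 = 0.80584 → 80.58% Gr-191, 19.42% Gr-193.

19.42%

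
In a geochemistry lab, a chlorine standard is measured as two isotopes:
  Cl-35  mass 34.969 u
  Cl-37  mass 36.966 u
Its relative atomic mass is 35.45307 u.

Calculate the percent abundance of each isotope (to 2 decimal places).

Cl-35: 75.76%, Cl-37: 24.24%

Writing the weighted mean with unknown fraction x of Cl-35:
34.969·x + 36.966·(1 − x) = 35.45307
(34.969 − 36.966)·x = 35.45307 − 36.966
x = -1.51293 / -1.997 = 0.75760 → 75.76% Cl-35, 24.24% Cl-37.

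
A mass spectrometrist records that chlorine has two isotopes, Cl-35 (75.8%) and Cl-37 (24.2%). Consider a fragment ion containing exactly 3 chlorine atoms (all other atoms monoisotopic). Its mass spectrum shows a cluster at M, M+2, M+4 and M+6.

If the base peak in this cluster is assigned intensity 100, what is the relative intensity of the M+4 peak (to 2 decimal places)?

(0.758 + 0.242)^3 gives M 0.4355, M+2 0.4171, M+4 0.1332, M+6 0.0142; the largest is M.
P(M) = C(3,0) × 0.758^3 × 0.242^0 = 1 × 0.43551951 × 1.0000 = 0.435520 (base)
P(M+4) = C(3,2) × 0.758^1 × 0.242^2 = 3 × 0.7580 × 0.058564 = 0.133175
Relative intensity = 0.133175 / 0.435520 × 100 = 30.58

30.58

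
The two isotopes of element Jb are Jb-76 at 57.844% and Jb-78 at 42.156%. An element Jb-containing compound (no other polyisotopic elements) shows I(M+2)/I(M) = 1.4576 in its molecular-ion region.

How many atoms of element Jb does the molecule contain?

2

With n Jb atoms, P(M+2)/P(M) = C(n,1)·p^(n−1)q / p^n = n·q/p = n · 0.42156/0.57844.
n = 1.4576 × 0.57844/0.42156 = 2.00 ≈ 2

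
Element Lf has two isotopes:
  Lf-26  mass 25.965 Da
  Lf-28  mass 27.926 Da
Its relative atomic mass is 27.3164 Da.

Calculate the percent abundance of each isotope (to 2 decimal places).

Lf-26: 31.09%, Lf-28: 68.91%

With x = fraction of Lf-26 (so Lf-28 is 1 − x):
25.965·x + 27.926·(1 − x) = 27.3164
(25.965 − 27.926)·x = 27.3164 − 27.926
x = -0.6096 / -1.961 = 0.31086 → 31.09% Lf-26, 68.91% Lf-28.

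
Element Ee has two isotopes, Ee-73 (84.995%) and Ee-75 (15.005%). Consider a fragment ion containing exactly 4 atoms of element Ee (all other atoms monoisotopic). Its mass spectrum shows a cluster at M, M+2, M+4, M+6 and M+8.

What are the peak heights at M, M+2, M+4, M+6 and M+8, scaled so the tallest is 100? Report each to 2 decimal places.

100.00 : 70.62 : 18.70 : 2.20 : 0.10

The 4 Ee atoms are independent, so intensities follow the terms of (0.84995 + 0.15005)^4.
P(M) = 0.84995^4 = 0.521883
P(M+2) = 4 × 0.84995^3 × 0.15005^1 = 0.368533
P(M+4) = 6 × 0.84995^2 × 0.15005^2 = 0.097591
P(M+6) = 4 × 0.84995^1 × 0.15005^3 = 0.011486
P(M+8) = 0.15005^4 = 0.000507
The M peak is largest (0.521883); scaling to 100 gives 100.00 : 70.62 : 18.70 : 2.20 : 0.10.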